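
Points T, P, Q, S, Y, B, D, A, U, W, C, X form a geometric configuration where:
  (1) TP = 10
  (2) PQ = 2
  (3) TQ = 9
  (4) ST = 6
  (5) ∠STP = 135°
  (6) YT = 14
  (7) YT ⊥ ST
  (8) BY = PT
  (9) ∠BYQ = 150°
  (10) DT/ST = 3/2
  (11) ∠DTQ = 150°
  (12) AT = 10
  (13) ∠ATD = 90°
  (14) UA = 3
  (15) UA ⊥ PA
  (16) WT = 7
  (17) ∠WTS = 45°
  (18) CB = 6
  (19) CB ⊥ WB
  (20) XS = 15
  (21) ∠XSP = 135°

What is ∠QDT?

From the given relations: DT = 3/2·ST = 3/2·6 = 9.
Step 1: By the law of cosines on triangle DTQ: DQ² = 9² + 9² − 2·9·9·cos(150°) = 302.3, so DQ ≈ 17.39.
Step 2: By the inverse law of cosines on triangle QDT: cos(∠QDT) = (17.39² + 9² − 9²) / (2·17.39·9) = 302.3/312.96 = 0.9659, so ∠QDT = 15°.

Therefore, the measure of angle ∠QDT = 15°.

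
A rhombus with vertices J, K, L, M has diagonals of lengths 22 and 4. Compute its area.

Area = (22 * 4) / 2 = 88 / 2 = 44

44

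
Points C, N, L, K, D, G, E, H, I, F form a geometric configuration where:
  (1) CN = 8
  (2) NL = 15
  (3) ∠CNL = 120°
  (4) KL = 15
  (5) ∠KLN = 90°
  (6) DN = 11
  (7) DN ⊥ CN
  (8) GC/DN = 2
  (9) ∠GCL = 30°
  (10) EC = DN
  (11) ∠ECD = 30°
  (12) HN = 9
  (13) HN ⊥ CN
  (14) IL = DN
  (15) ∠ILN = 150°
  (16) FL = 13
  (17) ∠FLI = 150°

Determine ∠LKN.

Step 1: By the law of cosines on triangle KLN: KN² = 15² + 15² − 2·15·15·cos(90°) = 450, so KN = 15·√2.
Step 2: By the inverse law of cosines on triangle LKN: cos(∠LKN) = (15² + (15·√2)² − 15²) / (2·15·15·√2) = 450/636.4 = 0.7071, so ∠LKN = 45°.

Therefore, the measure of angle ∠LKN = 45°.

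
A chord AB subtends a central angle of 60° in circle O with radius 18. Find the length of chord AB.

Drop a perpendicular from the center to the chord, bisecting both the chord and the central angle.
Each half-chord = r sin(θ/2) = 18 sin(30°).
The full chord = 2 × 18 × sin(30°) = 18.

18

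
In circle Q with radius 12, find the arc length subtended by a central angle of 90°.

Arc length = 2π(12)(1/4) = 6*pi

6*pi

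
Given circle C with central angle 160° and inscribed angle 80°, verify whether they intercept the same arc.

By the inscribed angle theorem, if both angles subtend the same arc, the inscribed angle must be half the central angle.
Half of 160° = 80°, which equals the given inscribed angle of 80°.
Therefore, yes, they correspond to the same arc.

Yes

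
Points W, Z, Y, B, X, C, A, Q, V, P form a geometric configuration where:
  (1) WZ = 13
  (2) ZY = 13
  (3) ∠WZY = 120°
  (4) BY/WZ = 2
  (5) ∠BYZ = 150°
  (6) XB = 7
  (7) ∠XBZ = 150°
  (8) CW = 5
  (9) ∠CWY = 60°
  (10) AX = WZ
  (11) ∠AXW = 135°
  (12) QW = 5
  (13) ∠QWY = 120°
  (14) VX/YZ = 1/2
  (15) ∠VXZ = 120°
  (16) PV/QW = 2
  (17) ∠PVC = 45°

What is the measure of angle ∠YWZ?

Step 1: By the law of cosines on triangle WZY: WY² = 13² + 13² − 2·13·13·cos(120°) = 507, so WY = 13·√3.
Step 2: By the inverse law of cosines on triangle YWZ: cos(∠YWZ) = ((13·√3)² + 13² − 13²) / (2·13·√3·13) = 507/585.43 = 0.866, so ∠YWZ = 30°.

Therefore, the measure of angle ∠YWZ = 30°.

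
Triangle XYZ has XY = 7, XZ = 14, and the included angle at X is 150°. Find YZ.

Law of cosines: YZ^2 = 7^2 + 14^2 - 2(7)(14)cos(150°) = 98*sqrt(3) + 245, so YZ = 7*sqrt(2*sqrt(3) + 5).

7*sqrt(2*sqrt(3) + 5)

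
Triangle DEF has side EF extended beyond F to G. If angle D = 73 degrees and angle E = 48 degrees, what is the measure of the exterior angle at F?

The interior angle at F is 180 - 73 - 48 = 59 degrees.
The exterior angle and interior angle at F are supplementary:
Exterior angle = 180 - 59 = 121 degrees.

121 degrees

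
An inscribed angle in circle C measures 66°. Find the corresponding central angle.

The inscribed angle theorem states that a central angle is always twice any inscribed angle that subtends the same arc.
Since the inscribed angle is 66°, the central angle = 2 × 66° = 132°.

132°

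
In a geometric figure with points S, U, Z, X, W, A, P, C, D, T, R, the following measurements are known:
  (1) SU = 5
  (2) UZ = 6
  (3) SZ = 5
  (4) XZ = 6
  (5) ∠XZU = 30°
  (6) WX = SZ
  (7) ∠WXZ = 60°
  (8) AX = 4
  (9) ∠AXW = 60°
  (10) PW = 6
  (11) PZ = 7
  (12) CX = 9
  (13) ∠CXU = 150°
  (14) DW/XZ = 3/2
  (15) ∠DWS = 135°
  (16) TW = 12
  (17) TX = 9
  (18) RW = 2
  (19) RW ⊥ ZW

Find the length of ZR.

From the given relations: WX = SZ = 5.
Step 1: By the law of cosines on triangle ZXW: ZW² = 6² + 5² − 2·6·5·cos(60°) = 31, so ZW = √31.
Step 2: By the law of cosines on triangle ZWR: ZR² = √31² + 2² − 2·√31·2·cos(90°) = 35, so ZR = √35.

Therefore, the length of ZR = √35.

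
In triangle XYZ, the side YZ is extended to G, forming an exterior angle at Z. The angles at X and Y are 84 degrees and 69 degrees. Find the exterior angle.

By the exterior angle theorem, an exterior angle of a triangle equals the sum of the two remote interior angles.
Exterior angle = angle X + angle Y
Exterior angle = 84 + 69 = 153 degrees

153 degrees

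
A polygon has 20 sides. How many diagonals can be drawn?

Total line segments between 20 vertices = C(20,2) = 190.
Subtract the 20 sides: 190 - 20 = 170 diagonals.

170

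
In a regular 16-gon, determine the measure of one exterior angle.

Each exterior angle of a regular n-gon is 360 / n.
For n = 16: 360 / 16 = 45/2 degrees.

45/2 degrees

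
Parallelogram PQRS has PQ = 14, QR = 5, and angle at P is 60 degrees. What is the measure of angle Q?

Opposite sides of a parallelogram are parallel, so consecutive angles form co-interior angles on a transversal.
Co-interior angles sum to 180°, giving angle Q = 180 - 60 = 120 degrees.

120 degrees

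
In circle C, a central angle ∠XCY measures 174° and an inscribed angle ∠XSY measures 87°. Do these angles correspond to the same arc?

By the inscribed angle theorem, if both angles subtend the same arc, the inscribed angle must be half the central angle.
Half of 174° = 87°, which equals the given inscribed angle of 87°.
Therefore, yes, they correspond to the same arc.

Yes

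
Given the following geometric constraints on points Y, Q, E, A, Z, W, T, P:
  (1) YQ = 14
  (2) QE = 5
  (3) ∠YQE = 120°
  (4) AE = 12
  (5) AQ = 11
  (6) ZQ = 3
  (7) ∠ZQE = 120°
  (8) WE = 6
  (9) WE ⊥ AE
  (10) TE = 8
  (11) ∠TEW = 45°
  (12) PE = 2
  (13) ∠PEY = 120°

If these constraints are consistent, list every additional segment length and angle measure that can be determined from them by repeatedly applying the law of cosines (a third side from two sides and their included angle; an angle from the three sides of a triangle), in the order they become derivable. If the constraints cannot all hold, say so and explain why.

The constraints are consistent. Derivable facts, in order:
After 1 step:
- AW = 6·√5
- EZ = 7
- WT ≈ 5.67
- YE ≈ 17.06
- ∠AEQ = 66.42°
- ∠AQE = 88.96°
- ∠EAQ = 24.62°
After 2 steps:
- YP ≈ 18.14
- ∠AWE = 63.43°
- ∠EAW = 26.57°
- ∠ETW = 48.47°
- ∠EWT = 86.53°
- ∠EYQ = 14.7°
- ∠EZQ = 38.21°
- ∠QEY = 45.3°
- ∠QEZ = 21.79°
After 3 steps:
- ∠EPY = 54.52°
- ∠EYP = 5.48°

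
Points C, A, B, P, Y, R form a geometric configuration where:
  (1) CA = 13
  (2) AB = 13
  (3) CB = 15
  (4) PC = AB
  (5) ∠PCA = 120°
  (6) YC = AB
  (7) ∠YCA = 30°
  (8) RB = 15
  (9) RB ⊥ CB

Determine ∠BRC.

Step 1: By the law of cosines on triangle RBC: RC² = 15² + 15² − 2·15·15·cos(90°) = 450, so RC = 15·√2.
Step 2: By the inverse law of cosines on triangle BRC: cos(∠BRC) = (15² + (15·√2)² − 15²) / (2·15·15·√2) = 450/636.4 = 0.7071, so ∠BRC = 45°.

Therefore, the measure of angle ∠BRC = 45°.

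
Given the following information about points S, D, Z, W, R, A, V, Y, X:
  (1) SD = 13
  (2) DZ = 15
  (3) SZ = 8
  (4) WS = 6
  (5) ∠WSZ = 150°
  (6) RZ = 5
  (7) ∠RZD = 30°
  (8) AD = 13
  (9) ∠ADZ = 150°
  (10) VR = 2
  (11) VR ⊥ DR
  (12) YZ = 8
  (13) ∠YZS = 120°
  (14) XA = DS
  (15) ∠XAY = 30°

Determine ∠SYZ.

Step 1: By the law of cosines on triangle YZS: YS² = 8² + 8² − 2·8·8·cos(120°) = 192, so YS = 8·√3.
Step 2: By the inverse law of cosines on triangle SYZ: cos(∠SYZ) = ((8·√3)² + 8² − 8²) / (2·8·√3·8) = 192/221.7 = 0.866, so ∠SYZ = 30°.

Therefore, the measure of angle ∠SYZ = 30°.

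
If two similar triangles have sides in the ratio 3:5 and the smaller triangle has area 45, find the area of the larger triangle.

The ratio of areas of similar triangles = (side ratio)^2.
Side ratio = 3:5, so area ratio = 9:25.
Area of the larger triangle / Area of the smaller triangle = 25/9
Area of the larger triangle = 45 * 25/9 = 125

125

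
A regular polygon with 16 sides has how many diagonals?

The number of diagonals in an n-gon is n(n - 3)/2.
For n = 16: 16(16 - 3)/2 = 16 × 13 / 2 = 104.

104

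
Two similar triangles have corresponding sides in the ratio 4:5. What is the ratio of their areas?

The ratio of areas of similar triangles equals the square of the side ratio.
Side ratio = 4:5
Area ratio = (4/5)^2 = 16/25 = 16:25

16:25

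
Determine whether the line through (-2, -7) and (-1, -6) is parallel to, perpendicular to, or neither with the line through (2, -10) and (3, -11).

Slope of line 1: m1 = (-6 - -7)/(-1 - -2) = 1/1 = 1
Slope of line 2: m2 = (-11 - -10)/(3 - 2) = -1/1 = -1
m1 * m2 = (1) * (-1) = -1 = -1, so the lines are perpendicular.

Perpendicular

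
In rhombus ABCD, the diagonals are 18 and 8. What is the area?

The diagonals of a rhombus divide it into four right triangles.
Each triangle has legs 18/ 2 = 9 and 8/2 = 4, so each has area (1/2)*9*4 = 18.
Four such triangles give total area = (d1 * d2) / 2 = 72.

72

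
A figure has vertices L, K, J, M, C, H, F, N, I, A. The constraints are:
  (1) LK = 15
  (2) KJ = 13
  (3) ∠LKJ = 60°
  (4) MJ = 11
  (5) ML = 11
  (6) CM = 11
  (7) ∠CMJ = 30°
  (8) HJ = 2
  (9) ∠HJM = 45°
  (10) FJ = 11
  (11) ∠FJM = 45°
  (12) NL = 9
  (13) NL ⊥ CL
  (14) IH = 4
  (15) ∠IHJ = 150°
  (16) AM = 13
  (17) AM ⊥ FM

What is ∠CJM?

Step 1: By the law of cosines on triangle JMC: JC² = 11² + 11² − 2·11·11·cos(30°) = 32.42, so JC ≈ 5.69.
Step 2: By the inverse law of cosines on triangle CJM: cos(∠CJM) = (5.69² + 11² − 11²) / (2·5.69·11) = 32.42/125.27 = 0.2588, so ∠CJM = 75°.

Therefore, the measure of angle ∠CJM = 75°.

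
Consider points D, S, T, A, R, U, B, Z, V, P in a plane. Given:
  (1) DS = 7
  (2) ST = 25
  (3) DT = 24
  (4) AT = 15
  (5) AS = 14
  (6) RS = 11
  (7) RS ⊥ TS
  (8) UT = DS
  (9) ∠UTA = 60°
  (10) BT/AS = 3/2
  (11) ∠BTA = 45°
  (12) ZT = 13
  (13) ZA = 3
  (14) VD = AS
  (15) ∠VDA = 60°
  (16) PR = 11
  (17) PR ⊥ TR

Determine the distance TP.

Step 1: By the law of cosines on triangle RST: RT² = 11² + 25² − 2·11·25·cos(90°) = 746, so RT ≈ 27.31.
Step 2: By the law of cosines on triangle TRP: TP² = 27.31² + 11² − 2·27.31·11·cos(90°) = 867, so TP = 17·√3.

Therefore, the length of TP = 17·√3.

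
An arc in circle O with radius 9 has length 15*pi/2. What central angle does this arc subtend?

θ = 360 × 15*pi/2 / (2π × 9) = 150° (rearranging arc length formula).

150°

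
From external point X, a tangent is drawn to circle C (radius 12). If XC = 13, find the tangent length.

Let T be the point of tangency. Then CT ⊥ XT (radius ⊥ tangent).
In right triangle CTX: CX² = CT² + XT²
13² = 12² + XT²
XT² = 25, XT = 5

5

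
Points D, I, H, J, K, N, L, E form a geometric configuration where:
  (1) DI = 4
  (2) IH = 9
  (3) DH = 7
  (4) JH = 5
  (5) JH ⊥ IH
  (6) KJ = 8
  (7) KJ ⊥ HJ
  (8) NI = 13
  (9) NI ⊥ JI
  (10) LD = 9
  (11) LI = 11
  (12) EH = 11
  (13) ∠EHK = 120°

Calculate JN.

Step 1: By the law of cosines on triangle JHI: JI² = 5² + 9² − 2·5·9·cos(90°) = 106, so JI = √106.
Step 2: By the law of cosines on triangle JIN: JN² = √106² + 13² − 2·√106·13·cos(90°) = 275, so JN = 5·√11.

Therefore, the length of JN = 5·√11.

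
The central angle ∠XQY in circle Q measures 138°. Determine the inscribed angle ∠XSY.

Inscribed angle = 138° / 2 = 69° (inscribed angle theorem).

69°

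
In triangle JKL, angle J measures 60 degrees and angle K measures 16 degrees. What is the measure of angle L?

Let angle L = x. Then 60 + 16 + x = 180.
x = 180 - 76 = 104 degrees.

104 degrees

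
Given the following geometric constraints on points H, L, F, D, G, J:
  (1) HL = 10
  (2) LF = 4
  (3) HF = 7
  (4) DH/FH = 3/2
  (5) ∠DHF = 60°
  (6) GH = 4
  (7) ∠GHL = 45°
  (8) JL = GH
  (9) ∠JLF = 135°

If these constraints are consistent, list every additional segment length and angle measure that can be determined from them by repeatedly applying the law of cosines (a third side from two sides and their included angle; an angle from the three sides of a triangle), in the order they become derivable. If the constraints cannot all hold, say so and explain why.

The constraints are consistent. Derivable facts, in order:
After 1 step:
- FD = 7/2·√7
- FJ ≈ 7.39
- LG ≈ 7.71
- ∠FHL = 18.19°
- ∠FLH = 33.12°
- ∠HFL = 128.68°
After 2 steps:
- ∠DFH = 79.11°
- ∠FDH = 40.89°
- ∠FJL = 22.5°
- ∠GLH = 21.52°
- ∠HGL = 113.48°
- ∠JFL = 22.5°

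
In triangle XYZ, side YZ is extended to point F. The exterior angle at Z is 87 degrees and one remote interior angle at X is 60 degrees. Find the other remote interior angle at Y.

The exterior angle theorem states that an exterior angle equals the sum of the two non-adjacent interior angles.
So 87 = 60 + angle Y, which gives angle Y = 87 - 60 = 27 degrees.

27 degrees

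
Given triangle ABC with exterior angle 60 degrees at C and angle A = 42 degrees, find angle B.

By the exterior angle theorem: exterior angle = sum of remote interior angles.
60 = 42 + angle B
angle B = 60 - 42 = 18 degrees

18 degrees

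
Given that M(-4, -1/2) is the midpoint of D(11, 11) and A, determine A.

Using the midpoint formula: M = ((x1 + x2)/2, (y1 + y2)/2)
We know M = (-4, -1/2) and D = (11, 11)
For x: -4 = (11 + x2)/2, so x2 = 2*-4 - 11 = -19
For y: -1/2 = (11 + y2)/2, so y2 = 2*-1/2 - 11 = -12
A = (-19, -12)

(-19, -12)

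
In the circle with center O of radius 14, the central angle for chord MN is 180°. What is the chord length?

Chord length = 2r sin(θ/2)
= 2 × 14 × sin(180°/2)
= 2 × 14 × sin(90°)
= 28

28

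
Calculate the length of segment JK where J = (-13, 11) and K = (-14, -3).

d = sqrt((-14 - -13)^2 + (-3 - 11)^2)
d = sqrt(-1^2 + -14^2)
d = sqrt(1 + 196)
d = sqrt(197)

sqrt(197)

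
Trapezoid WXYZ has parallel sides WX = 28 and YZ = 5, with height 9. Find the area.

Area = (28 + 5) * 9 / 2 = 297 / 2 = 297/2

297/2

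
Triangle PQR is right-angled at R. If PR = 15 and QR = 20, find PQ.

In a right triangle, the square of the hypotenuse equals the sum of the squares of the two legs.
The legs are 15 and 20, so the hypotenuse = sqrt(225 + 400) = sqrt(625) = 25.

25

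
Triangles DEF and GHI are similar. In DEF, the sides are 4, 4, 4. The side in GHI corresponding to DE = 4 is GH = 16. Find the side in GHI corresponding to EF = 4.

Similar triangles have proportional sides. Setting up the proportion:
GH / DE = HI / EF
16 / 4 = HI / 4
HI = 4 * 16 / 4 = 16.

16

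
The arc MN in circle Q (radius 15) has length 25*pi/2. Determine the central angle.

Arc length L = 2πr × θ/360, so θ = 360L / (2πr).
θ = 360 × 25*pi/2 / (2π × 15)
θ = 150°
θ = 150°

150°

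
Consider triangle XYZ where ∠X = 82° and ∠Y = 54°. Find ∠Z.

By the triangle angle sum property, the three interior angles of any triangle add up to 180°.
We know angle X = 82° and angle Y = 54°, so their sum is 136°.
Therefore angle Z = 180° - 136° = 44°.

44 degrees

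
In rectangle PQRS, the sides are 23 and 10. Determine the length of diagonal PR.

d = sqrt(23^2 + 10^2) = sqrt(629)

sqrt(629)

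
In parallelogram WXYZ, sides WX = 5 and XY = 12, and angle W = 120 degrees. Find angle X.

In a parallelogram, consecutive angles are supplementary (sum to 180°).
angle X = 180 - angle W
angle X = 180 - 120
angle X = 60 degrees

60 degrees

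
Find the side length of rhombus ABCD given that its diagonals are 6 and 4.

Half-diagonals are 3 and 2. side = sqrt(3^2 + 2^2) = sqrt(13)

sqrt(13)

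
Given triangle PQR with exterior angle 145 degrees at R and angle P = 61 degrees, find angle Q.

The exterior angle theorem states that an exterior angle equals the sum of the two non-adjacent interior angles.
So 145 = 61 + angle Q, which gives angle Q = 145 - 61 = 84 degrees.

84 degrees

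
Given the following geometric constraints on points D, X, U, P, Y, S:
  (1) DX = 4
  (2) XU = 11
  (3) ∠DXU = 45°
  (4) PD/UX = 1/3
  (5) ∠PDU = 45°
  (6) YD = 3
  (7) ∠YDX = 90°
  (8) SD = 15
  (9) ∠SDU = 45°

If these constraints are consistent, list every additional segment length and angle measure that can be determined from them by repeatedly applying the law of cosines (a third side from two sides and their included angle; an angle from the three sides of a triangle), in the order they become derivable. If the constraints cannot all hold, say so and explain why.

The constraints are consistent. Derivable facts, in order:
After 1 step:
- DU ≈ 8.65
- XY = 5
After 2 steps:
- UP ≈ 6.59
- US ≈ 10.79
- ∠DUX = 19.09°
- ∠DXY = 36.87°
- ∠DYX = 53.13°
- ∠UDX = 115.91°
After 3 steps:
- ∠DPU = 111.82°
- ∠DSU = 34.53°
- ∠DUP = 23.18°
- ∠DUS = 100.47°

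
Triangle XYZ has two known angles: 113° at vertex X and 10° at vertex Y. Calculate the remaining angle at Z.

angle Z = 180 - 113 - 10 = 57 degrees.

57 degrees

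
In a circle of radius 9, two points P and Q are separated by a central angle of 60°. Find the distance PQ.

Drop a perpendicular from the center to the chord, bisecting both the chord and the central angle.
Each half-chord = r sin(θ/2) = 9 sin(30°).
The full chord = 2 × 9 × sin(30°) = 9.

9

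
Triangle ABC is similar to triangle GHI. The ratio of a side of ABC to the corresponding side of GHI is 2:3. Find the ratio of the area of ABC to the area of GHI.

The ratio of areas of similar triangles equals the square of the side ratio.
Side ratio = 2:3
Area ratio = (2/3)^2 = 4/9 = 4:9

4:9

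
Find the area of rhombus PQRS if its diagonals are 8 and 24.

The diagonals of a rhombus divide it into four right triangles.
Each triangle has legs 8/ 2 = 4 and 24/2 = 12, so each has area (1/2)*4*12 = 24.
Four such triangles give total area = (d1 * d2) / 2 = 96.

96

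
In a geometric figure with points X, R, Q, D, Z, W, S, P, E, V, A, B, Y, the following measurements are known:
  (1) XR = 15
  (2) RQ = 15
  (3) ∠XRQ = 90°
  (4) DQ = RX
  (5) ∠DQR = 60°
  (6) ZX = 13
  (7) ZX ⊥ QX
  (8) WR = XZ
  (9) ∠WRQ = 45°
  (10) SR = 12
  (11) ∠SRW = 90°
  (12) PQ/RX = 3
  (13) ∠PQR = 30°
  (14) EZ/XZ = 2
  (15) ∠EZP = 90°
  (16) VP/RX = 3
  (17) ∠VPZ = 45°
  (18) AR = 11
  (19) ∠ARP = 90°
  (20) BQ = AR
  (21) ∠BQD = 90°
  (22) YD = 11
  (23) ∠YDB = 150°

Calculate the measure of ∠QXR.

Step 1: By the law of cosines on triangle XRQ: XQ² = 15² + 15² − 2·15·15·cos(90°) = 450, so XQ = 15·√2.
Step 2: By the inverse law of cosines on triangle QXR: cos(∠QXR) = ((15·√2)² + 15² − 15²) / (2·15·√2·15) = 450/636.4 = 0.7071, so ∠QXR = 45°.

Therefore, the measure of angle ∠QXR = 45°.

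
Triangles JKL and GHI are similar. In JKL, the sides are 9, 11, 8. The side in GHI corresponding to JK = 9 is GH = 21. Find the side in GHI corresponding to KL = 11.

Similar triangles have proportional sides. Setting up the proportion:
GH / JK = HI / KL
21 / 9 = HI / 11
HI = 11 * 21 / 9 = 77/3.

77/3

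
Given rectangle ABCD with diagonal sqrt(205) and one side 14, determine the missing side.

The diagonal of a rectangle forms a right triangle with the two sides.
Rearranging the Pythagorean theorem: missing side = sqrt(d^2 - known^2).
= sqrt(205 - 196) = sqrt(9) = 3.

3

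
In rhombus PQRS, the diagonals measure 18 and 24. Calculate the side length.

The diagonals of a rhombus bisect each other at right angles.
Half-diagonals: 18/2 = 9 and 24/2 = 12
side = sqrt(9^2 + 12^2)
side = sqrt(81 + 144)
side = sqrt(225) = 15

15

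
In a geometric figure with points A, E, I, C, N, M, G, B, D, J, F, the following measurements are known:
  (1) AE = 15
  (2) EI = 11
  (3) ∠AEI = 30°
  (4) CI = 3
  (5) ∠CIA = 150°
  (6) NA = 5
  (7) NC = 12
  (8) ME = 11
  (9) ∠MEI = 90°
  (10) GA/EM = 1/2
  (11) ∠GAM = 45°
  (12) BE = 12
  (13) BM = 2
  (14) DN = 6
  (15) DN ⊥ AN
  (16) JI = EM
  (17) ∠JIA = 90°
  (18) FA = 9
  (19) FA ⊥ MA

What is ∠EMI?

Step 1: By the law of cosines on triangle MEI: MI² = 11² + 11² − 2·11·11·cos(90°) = 242, so MI = 11·√2.
Step 2: By the inverse law of cosines on triangle EMI: cos(∠EMI) = (11² + (11·√2)² − 11²) / (2·11·11·√2) = 242/342.24 = 0.7071, so ∠EMI = 45°.

Therefore, the measure of angle ∠EMI = 45°.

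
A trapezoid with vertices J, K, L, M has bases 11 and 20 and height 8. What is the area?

A trapezoid's area equals the midsegment times the height.
The midsegment is (11 + 20) / 2 = 31/2.
Area = 31/2 * 8 = 124.

124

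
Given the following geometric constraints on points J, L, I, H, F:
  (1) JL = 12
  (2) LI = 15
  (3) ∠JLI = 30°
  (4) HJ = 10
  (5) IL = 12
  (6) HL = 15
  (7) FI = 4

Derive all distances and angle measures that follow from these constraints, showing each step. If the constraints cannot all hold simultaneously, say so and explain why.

These constraints are not satisfiable: (2) LI = 15 and (5) IL = 12 assign two different lengths to the same segment. No planar figure meets all of them, so nothing further can be derived.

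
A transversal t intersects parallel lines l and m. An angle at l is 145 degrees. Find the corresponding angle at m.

Corresponding angles are equal: 145 degrees.

145 degrees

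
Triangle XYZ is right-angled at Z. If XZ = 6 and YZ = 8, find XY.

By the Pythagorean theorem: XY^2 = XZ^2 + YZ^2
XY^2 = 6^2 + 8^2 = 36 + 64 = 100
XY = sqrt(100) = 10

10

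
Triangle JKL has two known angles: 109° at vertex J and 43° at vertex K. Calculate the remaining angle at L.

Let angle L = x. Then 109 + 43 + x = 180.
x = 180 - 152 = 28 degrees.

28 degrees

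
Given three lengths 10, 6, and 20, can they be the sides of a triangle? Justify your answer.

No.
The triangle inequality is violated: 10 + 6 = 16 ≤ 20.
These lengths cannot form a triangle.

No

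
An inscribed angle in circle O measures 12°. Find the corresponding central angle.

The inscribed angle theorem states that a central angle is always twice any inscribed angle that subtends the same arc.
Since the inscribed angle is 12°, the central angle = 2 × 12° = 24°.

24°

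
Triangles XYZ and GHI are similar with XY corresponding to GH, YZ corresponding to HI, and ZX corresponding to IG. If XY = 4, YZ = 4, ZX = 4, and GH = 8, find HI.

Similar triangles have proportional sides. Setting up the proportion:
GH / XY = HI / YZ
8 / 4 = HI / 4
HI = 4 * 8 / 4 = 8.

8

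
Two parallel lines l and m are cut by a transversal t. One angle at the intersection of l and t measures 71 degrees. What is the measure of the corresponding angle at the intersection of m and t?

Corresponding angles formed by parallel lines and a transversal are equal.
The given angle is 71 degrees.
The corresponding angle = 71 degrees.

71 degrees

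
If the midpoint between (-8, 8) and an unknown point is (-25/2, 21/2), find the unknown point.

Using the midpoint formula: M = ((x1 + x2)/2, (y1 + y2)/2)
We know M = (-25/2, 21/2) and A = (-8, 8)
For x: -25/2 = (-8 + x2)/2, so x2 = 2*-25/2 - -8 = -17
For y: 21/2 = (8 + y2)/2, so y2 = 2*21/2 - 8 = 13
C = (-17, 13)

(-17, 13)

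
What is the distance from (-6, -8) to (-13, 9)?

d = sqrt((-7)^2 + (17)^2) = sqrt(338) = 13*sqrt(2)

13*sqrt(2)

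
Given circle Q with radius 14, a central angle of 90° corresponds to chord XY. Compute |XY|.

Chord length = 2r sin(θ/2)
= 2 × 14 × sin(90°/2)
= 2 × 14 × sin(45°)
= 14*sqrt(2)

14*sqrt(2)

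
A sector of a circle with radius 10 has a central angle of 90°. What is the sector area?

Sector area = πr² × θ/360
= π × 10² × 1/4
= π × 100 × 1/4
= 25*pi

25*pi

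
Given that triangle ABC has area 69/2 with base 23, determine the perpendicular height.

height = 2 * 69/2 / 23 = 3

3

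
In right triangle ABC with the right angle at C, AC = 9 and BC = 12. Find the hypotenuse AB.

By the Pythagorean theorem: AB^2 = AC^2 + BC^2
AB^2 = 9^2 + 12^2 = 81 + 144 = 225
AB = sqrt(225) = 15

15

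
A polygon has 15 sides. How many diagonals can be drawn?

The number of diagonals in an n-gon is n(n - 3)/2.
For n = 15: 15(15 - 3)/2 = 15 × 12 / 2 = 90.

90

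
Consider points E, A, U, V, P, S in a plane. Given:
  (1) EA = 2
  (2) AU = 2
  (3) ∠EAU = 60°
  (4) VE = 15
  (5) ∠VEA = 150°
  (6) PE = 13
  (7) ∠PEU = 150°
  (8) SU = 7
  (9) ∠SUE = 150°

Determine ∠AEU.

Step 1: By the law of cosines on triangle EAU: EU² = 2² + 2² − 2·2·2·cos(60°) = 4, so EU = 2.
Step 2: By the inverse law of cosines on triangle AEU: cos(∠AEU) = (2² + 2² − 2²) / (2·2·2) = 4/8 = 0.5, so ∠AEU = 60°.

Therefore, the measure of angle ∠AEU = 60°.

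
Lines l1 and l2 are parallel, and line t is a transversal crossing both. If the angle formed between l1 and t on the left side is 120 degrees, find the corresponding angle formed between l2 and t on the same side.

Corresponding angles are equal: 120 degrees.

120 degrees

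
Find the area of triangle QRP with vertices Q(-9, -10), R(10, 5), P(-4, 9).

Shoelace: Area = (1/2)|-9(5-9) + 10(9--10) + -4(-10-5)| = (1/2)(286) = 143

143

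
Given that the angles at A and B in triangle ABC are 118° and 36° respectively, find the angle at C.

Let angle C = x. Then 118 + 36 + x = 180.
x = 180 - 154 = 26 degrees.

26 degrees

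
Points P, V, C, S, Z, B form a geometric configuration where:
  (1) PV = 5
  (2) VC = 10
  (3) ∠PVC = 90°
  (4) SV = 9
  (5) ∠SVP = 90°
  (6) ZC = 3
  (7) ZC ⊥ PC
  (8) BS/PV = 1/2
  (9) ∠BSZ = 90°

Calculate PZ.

Step 1: By the law of cosines on triangle CVP: CP² = 10² + 5² − 2·10·5·cos(90°) = 125, so CP = 5·√5.
Step 2: By the law of cosines on triangle PCZ: PZ² = (5·√5)² + 3² − 2·5·√5·3·cos(90°) = 134, so PZ = √134.

Therefore, the length of PZ = √134.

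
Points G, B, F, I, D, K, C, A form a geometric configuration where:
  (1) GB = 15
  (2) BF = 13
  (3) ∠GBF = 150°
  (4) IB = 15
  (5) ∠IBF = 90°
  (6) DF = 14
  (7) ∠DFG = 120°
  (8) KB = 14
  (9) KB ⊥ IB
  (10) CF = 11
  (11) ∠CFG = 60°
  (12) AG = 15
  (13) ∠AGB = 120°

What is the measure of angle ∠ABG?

Step 1: By the law of cosines on triangle BGA: BA² = 15² + 15² − 2·15·15·cos(120°) = 675, so BA = 15·√3.
Step 2: By the inverse law of cosines on triangle ABG: cos(∠ABG) = ((15·√3)² + 15² − 15²) / (2·15·√3·15) = 675/779.42 = 0.866, so ∠ABG = 30°.

Therefore, the measure of angle ∠ABG = 30°.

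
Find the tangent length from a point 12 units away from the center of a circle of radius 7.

The tangent, radius, and line from the external point to the center form a right triangle.
The right angle is where the tangent meets the radius.
By the Pythagorean theorem: tangent² + 7² = 12²
tangent² = 144 - 49 = 95
tangent = sqrt(95)

sqrt(95)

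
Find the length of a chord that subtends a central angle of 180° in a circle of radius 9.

Drop a perpendicular from the center to the chord, bisecting both the chord and the central angle.
Each half-chord = r sin(θ/2) = 9 sin(90°).
The full chord = 2 × 9 × sin(90°) = 18.

18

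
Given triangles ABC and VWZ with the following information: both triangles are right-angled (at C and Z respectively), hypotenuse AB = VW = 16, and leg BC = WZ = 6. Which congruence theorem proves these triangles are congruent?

The given information matches HL: The hypotenuse and one leg of two right triangles are equal (Hypotenuse-Leg).

HL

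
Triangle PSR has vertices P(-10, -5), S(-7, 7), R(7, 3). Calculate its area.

The Shoelace formula computes the area from vertex coordinates by summing cross products.
For vertices (-10,-5), (-7,7), (7,3):
Signed sum = -10*7 - -7*-5 + -7*3 - 7*7 + 7*-5 - -10*3
= -105 + -70 + -5 = -180
Area = (1/2)|-180| = 90.

90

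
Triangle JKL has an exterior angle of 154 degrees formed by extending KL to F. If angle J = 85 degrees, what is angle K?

angle K = 154 - 85 = 69 degrees (exterior angle theorem).

69 degrees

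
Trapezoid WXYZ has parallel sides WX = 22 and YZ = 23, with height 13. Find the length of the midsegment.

The midsegment (median) of a trapezoid connects the midpoints of the non-parallel sides.
Its length is the average of the two bases: (22 + 23) / 2 = 45/2.

45/2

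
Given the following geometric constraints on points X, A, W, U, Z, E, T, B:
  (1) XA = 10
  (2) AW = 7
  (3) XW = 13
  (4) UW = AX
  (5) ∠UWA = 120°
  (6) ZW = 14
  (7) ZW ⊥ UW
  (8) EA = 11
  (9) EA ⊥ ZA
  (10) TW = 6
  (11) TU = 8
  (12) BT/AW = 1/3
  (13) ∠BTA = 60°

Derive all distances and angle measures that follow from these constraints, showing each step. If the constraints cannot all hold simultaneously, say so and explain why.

The constraints are consistent.

From the given relations:
  UW = AX = 10
  BT = 1/3·AW = 1/3·7 ≈ 2.33

Step 1: From AW = 7, WU = 10, and ∠AWU = 120°, by the law of cosines:
  AU² = AW² + WU² - 2·AW·WU·cos(120°) = 49 + 100 + 70 = 219
  AU ≈ 14.8

Step 2: From UW = 10, WZ = 14, and ∠UWZ = 90°, by the law of cosines:
  UZ² = UW² + WZ² - 2·UW·WZ·cos(90°) = 100 + 196 - 0 = 296
  UZ = 2·√74

Step 3: From XA = 10, XW = 13, AW = 7, by the inverse law of cosines:
  cos(∠AXW) = (XA² + XW² - AW²) / (2·XA·XW)
  ∠AXW = 32.2°

Step 4: From AW = 7, AX = 10, WX = 13, by the inverse law of cosines:
  cos(∠WAX) = (AW² + AX² - WX²) / (2·AW·AX)
  ∠WAX = 98.21°

Step 5: From WA = 7, WX = 13, AX = 10, by the inverse law of cosines:
  cos(∠AWX) = (WA² + WX² - AX²) / (2·WA·WX)
  ∠AWX = 49.58°

Step 6: From WT = 6, WU = 10, TU = 8, by the inverse law of cosines:
  cos(∠TWU) = (WT² + WU² - TU²) / (2·WT·WU)
  ∠TWU = 53.13°

Step 7: From UT = 8, UW = 10, TW = 6, by the inverse law of cosines:
  cos(∠TUW) = (UT² + UW² - TW²) / (2·UT·UW)
  ∠TUW = 36.87°

Step 8: From TU = 8, TW = 6, UW = 10, by the inverse law of cosines:
  cos(∠UTW) = (TU² + TW² - UW²) / (2·TU·TW)
  ∠UTW = 90°

Step 9: From AU = 14.8, AW = 7, UW = 10, by the inverse law of cosines:
  cos(∠UAW) = (AU² + AW² - UW²) / (2·AU·AW)
  ∠UAW = 35.82°

Step 10: From UA = 14.8, UW = 10, AW = 7, by the inverse law of cosines:
  cos(∠AUW) = (UA² + UW² - AW²) / (2·UA·UW)
  ∠AUW = 24.18°

Step 11: From UW = 10, UZ = 2·√74, WZ = 14, by the inverse law of cosines:
  cos(∠WUZ) = (UW² + UZ² - WZ²) / (2·UW·UZ)
  ∠WUZ = 54.46°

Step 12: From ZU = 2·√74, ZW = 14, UW = 10, by the inverse law of cosines:
  cos(∠UZW) = (ZU² + ZW² - UW²) / (2·ZU·ZW)
  ∠UZW = 35.54°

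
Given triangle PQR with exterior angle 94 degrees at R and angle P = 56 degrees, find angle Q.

By the exterior angle theorem: exterior angle = sum of remote interior angles.
94 = 56 + angle Q
angle Q = 94 - 56 = 38 degrees

38 degrees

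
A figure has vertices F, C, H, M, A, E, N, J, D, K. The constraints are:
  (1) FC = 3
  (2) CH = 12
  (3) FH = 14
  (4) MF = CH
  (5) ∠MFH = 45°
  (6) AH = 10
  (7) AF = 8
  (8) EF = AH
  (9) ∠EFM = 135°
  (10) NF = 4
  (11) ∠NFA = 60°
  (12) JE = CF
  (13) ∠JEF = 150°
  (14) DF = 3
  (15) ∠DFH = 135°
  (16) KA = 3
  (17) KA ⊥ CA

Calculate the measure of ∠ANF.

Step 1: By the law of cosines on triangle NFA: NA² = 4² + 8² − 2·4·8·cos(60°) = 48, so NA = 4·√3.
Step 2: By the inverse law of cosines on triangle ANF: cos(∠ANF) = ((4·√3)² + 4² − 8²) / (2·4·√3·4) = 0/55.43 = 0, so ∠ANF = 90°.

Therefore, the measure of angle ∠ANF = 90°.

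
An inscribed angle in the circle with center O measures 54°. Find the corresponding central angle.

Central angle = 2 × 54° = 108° (inscribed angle theorem).

108°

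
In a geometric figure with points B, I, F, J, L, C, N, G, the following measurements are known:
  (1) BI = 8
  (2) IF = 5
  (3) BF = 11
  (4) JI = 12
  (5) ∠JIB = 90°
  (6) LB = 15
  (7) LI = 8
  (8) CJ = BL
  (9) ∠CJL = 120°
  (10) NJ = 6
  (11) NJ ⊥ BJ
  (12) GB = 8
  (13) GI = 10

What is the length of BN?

Step 1: By the law of cosines on triangle BIJ: BJ² = 8² + 12² − 2·8·12·cos(90°) = 208, so BJ = 4·√13.
Step 2: By the law of cosines on triangle BJN: BN² = (4·√13)² + 6² − 2·4·√13·6·cos(90°) = 244, so BN = 2·√61.

Therefore, the length of BN = 2·√61.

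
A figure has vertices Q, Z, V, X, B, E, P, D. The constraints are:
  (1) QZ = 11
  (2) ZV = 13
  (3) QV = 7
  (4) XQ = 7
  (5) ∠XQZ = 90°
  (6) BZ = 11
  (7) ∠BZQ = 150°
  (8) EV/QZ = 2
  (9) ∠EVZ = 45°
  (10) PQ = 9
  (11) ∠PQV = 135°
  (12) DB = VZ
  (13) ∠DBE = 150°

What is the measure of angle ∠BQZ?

Step 1: By the law of cosines on triangle QZB: QB² = 11² + 11² − 2·11·11·cos(150°) = 451.58, so QB ≈ 21.25.
Step 2: By the inverse law of cosines on triangle BQZ: cos(∠BQZ) = (21.25² + 11² − 11²) / (2·21.25·11) = 451.58/467.51 = 0.9659, so ∠BQZ = 15°.

Therefore, the measure of angle ∠BQZ = 15°.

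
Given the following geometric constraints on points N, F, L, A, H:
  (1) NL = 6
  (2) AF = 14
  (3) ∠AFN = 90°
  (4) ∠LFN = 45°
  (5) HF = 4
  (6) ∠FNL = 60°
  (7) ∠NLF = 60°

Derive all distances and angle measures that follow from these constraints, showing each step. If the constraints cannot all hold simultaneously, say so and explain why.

These constraints are not satisfiable: (4), (6) and (7) are the three interior angles of triangle LFN, which must sum to 180°, but 45° + 60° + 60° = 165°. No planar figure meets all of them, so nothing further can be derived.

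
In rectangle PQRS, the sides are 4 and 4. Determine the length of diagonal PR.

A rectangle's diagonal splits it into two right triangles, with the diagonal as the hypotenuse.
By the Pythagorean theorem, d^2 = 4^2 + 4^2 = 32.
Therefore d = sqrt(32) = 4*sqrt(2).

4*sqrt(2)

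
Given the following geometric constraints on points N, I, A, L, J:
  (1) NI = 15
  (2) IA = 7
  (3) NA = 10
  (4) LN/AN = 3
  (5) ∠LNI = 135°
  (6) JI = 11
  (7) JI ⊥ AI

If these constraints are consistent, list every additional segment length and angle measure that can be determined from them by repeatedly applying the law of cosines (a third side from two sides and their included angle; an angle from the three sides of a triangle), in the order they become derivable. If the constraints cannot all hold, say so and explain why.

The constraints are consistent. Derivable facts, in order:
After 1 step:
- AJ = √170
- IL ≈ 41.97
- ∠AIN = 34.05°
- ∠ANI = 23.07°
- ∠IAN = 122.88°
After 2 steps:
- ∠AJI = 32.47°
- ∠IAJ = 57.53°
- ∠ILN = 14.64°
- ∠LIN = 30.36°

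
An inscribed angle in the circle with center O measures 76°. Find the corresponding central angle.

Central angle = 2 × 76° = 152° (inscribed angle theorem).

152°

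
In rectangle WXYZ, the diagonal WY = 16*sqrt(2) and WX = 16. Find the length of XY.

The diagonal of a rectangle forms a right triangle with the two sides.
Rearranging the Pythagorean theorem: missing side = sqrt(d^2 - known^2).
= sqrt(512 - 256) = sqrt(256) = 16.

16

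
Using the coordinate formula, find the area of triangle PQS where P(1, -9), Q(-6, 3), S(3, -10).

Using the Shoelace formula for a triangle:
Area = (1/2)|x0(y1 - y2) + x1(y2 - y0) + x2(y0 - y1)|
Area = (1/2)|1(3 - -10) + -6(-10 - -9) + 3(-9 - 3)|
Area = (1/2)|13 + 6 + -36|
Area = (1/2)|-17|
Area = (1/2)(17)
Area = 17/2

17/2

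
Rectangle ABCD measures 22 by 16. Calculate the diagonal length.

d = sqrt(22^2 + 16^2) = sqrt(740) = 2*sqrt(185)

2*sqrt(185)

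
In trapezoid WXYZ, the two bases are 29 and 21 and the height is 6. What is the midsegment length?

midsegment = (29 + 21) / 2 = 50 / 2 = 25

25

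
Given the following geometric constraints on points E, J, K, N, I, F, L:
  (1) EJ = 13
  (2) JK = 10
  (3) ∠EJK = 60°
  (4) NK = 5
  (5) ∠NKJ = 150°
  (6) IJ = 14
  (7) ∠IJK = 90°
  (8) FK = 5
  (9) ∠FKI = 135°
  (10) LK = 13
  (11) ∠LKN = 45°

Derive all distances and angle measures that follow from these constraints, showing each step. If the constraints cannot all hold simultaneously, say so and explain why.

The constraints are consistent.

Step 1: From EJ = 13, JK = 10, and ∠EJK = 60°, by the law of cosines:
  EK² = EJ² + JK² - 2·EJ·JK·cos(60°) = 169 + 100 - 130 = 139
  EK = √139

Step 2: From JK = 10, KN = 5, and ∠JKN = 150°, by the law of cosines:
  JN² = JK² + KN² - 2·JK·KN·cos(150°) = 100 + 25 + 86.6 = 211.6
  JN ≈ 14.55

Step 3: From KJ = 10, JI = 14, and ∠KJI = 90°, by the law of cosines:
  KI² = KJ² + JI² - 2·KJ·JI·cos(90°) = 100 + 196 - 0 = 296
  KI = 2·√74

Step 4: From NK = 5, KL = 13, and ∠NKL = 45°, by the law of cosines:
  NL² = NK² + KL² - 2·NK·KL·cos(45°) = 25 + 169 - 91.92 = 102.1
  NL ≈ 10.1

Step 5: From IK = 2·√74, KF = 5, and ∠IKF = 135°, by the law of cosines:
  IF² = IK² + KF² - 2·IK·KF·cos(135°) = 296 + 25 + 121.7 = 442.7
  IF ≈ 21.04

Step 6: From EJ = 13, EK = √139, JK = 10, by the inverse law of cosines:
  cos(∠JEK) = (EJ² + EK² - JK²) / (2·EJ·EK)
  ∠JEK = 47.27°

Step 7: From JK = 10, JN = 14.55, KN = 5, by the inverse law of cosines:
  cos(∠KJN) = (JK² + JN² - KN²) / (2·JK·JN)
  ∠KJN = 9.9°

Step 8: From KE = √139, KJ = 10, EJ = 13, by the inverse law of cosines:
  cos(∠EKJ) = (KE² + KJ² - EJ²) / (2·KE·KJ)
  ∠EKJ = 72.73°

Step 9: From KI = 2·√74, KJ = 10, IJ = 14, by the inverse law of cosines:
  cos(∠IKJ) = (KI² + KJ² - IJ²) / (2·KI·KJ)
  ∠IKJ = 54.46°

Step 10: From NJ = 14.55, NK = 5, JK = 10, by the inverse law of cosines:
  cos(∠JNK) = (NJ² + NK² - JK²) / (2·NJ·NK)
  ∠JNK = 20.1°

Step 11: From NK = 5, NL = 10.1, KL = 13, by the inverse law of cosines:
  cos(∠KNL) = (NK² + NL² - KL²) / (2·NK·NL)
  ∠KNL = 114.52°

Step 12: From IJ = 14, IK = 2·√74, JK = 10, by the inverse law of cosines:
  cos(∠JIK) = (IJ² + IK² - JK²) / (2·IJ·IK)
  ∠JIK = 35.54°

Step 13: From LK = 13, LN = 10.1, KN = 5, by the inverse law of cosines:
  cos(∠KLN) = (LK² + LN² - KN²) / (2·LK·LN)
  ∠KLN = 20.48°

Step 14: From IF = 21.04, IK = 2·√74, FK = 5, by the inverse law of cosines:
  cos(∠FIK) = (IF² + IK² - FK²) / (2·IF·IK)
  ∠FIK = 9.67°

Step 15: From FI = 21.04, FK = 5, IK = 2·√74, by the inverse law of cosines:
  cos(∠IFK) = (FI² + FK² - IK²) / (2·FI·FK)
  ∠IFK = 35.33°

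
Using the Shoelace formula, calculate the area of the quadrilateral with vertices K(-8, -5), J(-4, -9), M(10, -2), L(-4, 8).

Using the Shoelace formula for a quadrilateral (vertices in order):
Area = (1/2)|sum of (x_i * y_(i+1) - x_(i+1) * y_i)|
Terms: (-8*-9 - -4*-5) = 52, (-4*-2 - 10*-9) = 98, (10*8 - -4*-2) = 72, (-4*-5 - -8*8) = 84
Sum = 306
Area = (1/2)(306) = 153

153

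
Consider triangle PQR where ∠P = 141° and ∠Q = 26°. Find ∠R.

By the triangle angle sum property, the three interior angles of any triangle add up to 180°.
We know angle P = 141° and angle Q = 26°, so their sum is 167°.
Therefore angle R = 180° - 167° = 13°.

13 degrees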